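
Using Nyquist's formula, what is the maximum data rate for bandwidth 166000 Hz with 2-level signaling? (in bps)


Rate = 2 * B * log2(M) = 2 * 166000 * 1.0 = 332000.0

332000.0 bps


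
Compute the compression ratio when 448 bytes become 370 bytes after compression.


Ratio = original / compressed = 448 / 370 = 1.2108

1.2108


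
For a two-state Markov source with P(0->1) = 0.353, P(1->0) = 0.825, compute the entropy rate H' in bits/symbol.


Stationary distribution: pi_0 = p10/(p01+p10) = 0.7003, pi_1 = 0.2997. Entropy rate H' = pi_0*H(p01) + pi_1*H(p10) = 0.7003*0.9367 + 0.2997*0.669 = 0.8565

0.8565 bits/symbol


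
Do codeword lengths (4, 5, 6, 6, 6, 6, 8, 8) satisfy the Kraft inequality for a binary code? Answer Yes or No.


Kraft sum = sum(2^(-l_i)) = 0.1641, need <= 1. Result: satisfied (a binary prefix-free code with these lengths exists)

Yes


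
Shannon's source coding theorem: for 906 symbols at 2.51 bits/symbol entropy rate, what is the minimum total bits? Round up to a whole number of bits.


Minimum bits >= n * H = 906 * 2.51 = 2274.06, rounded up to a whole number of bits = 2275

2275 bits


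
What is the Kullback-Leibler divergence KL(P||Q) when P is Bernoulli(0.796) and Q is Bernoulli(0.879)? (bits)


KL = p*log2(p/q) + (1-p)*log2((1-p)/(1-q)) = 0.796*log2(0.796/0.879) + 0.204*log2(0.204/0.121) = 0.0398

0.0398 bits


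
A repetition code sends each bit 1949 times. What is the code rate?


Rate = k/n = 1/1949

1/1949


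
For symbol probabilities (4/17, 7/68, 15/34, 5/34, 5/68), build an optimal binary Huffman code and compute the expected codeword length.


Huffman construction (repeatedly merge the two least-probable nodes; each merge adds 1 bit to every symbol beneath it): 5/68 + 7/68 = 3/17; 5/34 + 3/17 = 11/34; 4/17 + 11/34 = 19/34; 15/34 + 19/34 = 1. Resulting codeword lengths (in the order the probabilities were given): (2, 4, 1, 3, 4). L_avg = sum(p_i * l_i) = 4/17*2 + 7/68*4 + 15/34*1 + 5/34*3 + 5/68*4 = 35/17 = 2.0588

2.0588 bits


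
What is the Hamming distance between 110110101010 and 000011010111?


Count differing positions: ^ ^ . ^ . ^ ^ ^ ^ ^ . ^ = 9 differences

9


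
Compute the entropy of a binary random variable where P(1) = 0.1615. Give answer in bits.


H = -p*log2(p) - (1-p)*log2(1-p). -0.1615*log2(0.1615) = 0.424809; -0.8385*log2(0.8385) = 0.213077. H = 0.424809 + 0.213077 = 0.6379

0.6379 bits


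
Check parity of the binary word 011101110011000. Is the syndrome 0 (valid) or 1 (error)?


Syndrome = XOR of all bits = 0 XOR 1 XOR 1 XOR 1 XOR 0 XOR 1 XOR 1 XOR 1 XOR 0 XOR 0 XOR 1 XOR 1 XOR 0 XOR 0 XOR 0 = 0

0


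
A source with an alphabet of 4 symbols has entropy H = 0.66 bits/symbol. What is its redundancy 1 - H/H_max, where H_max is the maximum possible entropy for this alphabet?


H_max = log2(K) = log2(4) = 2.0 bits/symbol. Redundancy = 1 - H/H_max = 1 - 0.66/2.0 = 1 - 0.33 = 0.67

0.67


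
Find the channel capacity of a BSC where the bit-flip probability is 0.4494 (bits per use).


H(p) = -p*log2(p) - (1-p)*log2(1-p) = -0.4494*log2(0.4494) - 0.5506*log2(0.5506) = 0.518575 + 0.474024 = 0.9926. C = 1 - H(p) = 1 - 0.9926 = 0.0074

0.0074 bits


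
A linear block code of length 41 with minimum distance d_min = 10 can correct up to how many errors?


Correction capability = floor((d-1)/2) = floor((10-1)/2) = 4

4 errors


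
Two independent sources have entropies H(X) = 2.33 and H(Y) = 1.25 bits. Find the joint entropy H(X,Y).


For independent variables, H(X,Y) = H(X) + H(Y) = 2.33 + 1.25 = 3.58

3.58 bits


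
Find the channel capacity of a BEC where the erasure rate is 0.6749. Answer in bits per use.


C = 1 - epsilon = 1 - 0.6749 = 0.3251

0.3251 bits


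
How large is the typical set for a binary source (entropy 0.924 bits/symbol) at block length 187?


log2|A_typical| = nH = 187 * 0.924 = 172.788, so |A_typical| ~ 2^172.788 = 1.034e+52

1.034e+52


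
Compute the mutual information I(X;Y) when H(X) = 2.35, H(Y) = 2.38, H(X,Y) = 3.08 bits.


I(X;Y) = H(X) + H(Y) - H(X,Y) = 2.35 + 2.38 - 3.08 = 1.65

1.65 bits


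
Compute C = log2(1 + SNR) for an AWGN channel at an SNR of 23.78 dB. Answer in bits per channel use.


SNR_linear = 10^(23.78/10) = 238.7811; C = log2(1 + SNR_linear) = log2(1 + 238.7811) = 7.9056

7.9056 bits/channel use


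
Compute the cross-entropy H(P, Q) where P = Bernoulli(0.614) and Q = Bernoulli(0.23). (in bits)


H(P,Q) = -p*log2(q) - (1-p)*log2(1-q). -0.614*log2(0.23) = 1.301861; -0.386*log2(0.77) = 0.145549. H(P,Q) = 1.301861 + 0.145549 = 1.4474

1.4474 bits


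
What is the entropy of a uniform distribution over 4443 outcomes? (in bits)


H = log2(n) = log2(4443) = 12.1173

12.1173 bits


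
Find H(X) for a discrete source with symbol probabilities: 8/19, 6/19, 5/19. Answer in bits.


H = -sum(p_i * log2(p_i)). Terms: -(8/19)*log2(8/19) = 0.525443; -(6/19)*log2(6/19) = 0.525147; -(5/19)*log2(5/19) = 0.506842. H = 0.525443 + 0.525147 + 0.506842 = 1.5574

1.5574 bits


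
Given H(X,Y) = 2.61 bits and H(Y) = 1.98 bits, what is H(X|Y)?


H(X|Y) = H(X,Y) - H(Y) = 2.61 - 1.98 = 0.63

0.63 bits


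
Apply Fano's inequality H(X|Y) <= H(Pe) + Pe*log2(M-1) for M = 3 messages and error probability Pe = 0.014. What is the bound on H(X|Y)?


H(Pe) = -Pe*log2(Pe) - (1-Pe)*log2(1-Pe) = -0.014*log2(0.014) - 0.986*log2(0.986) = 0.086218 + 0.020056 = 0.1063. Pe*log2(M-1) = 0.014*log2(2) = 0.014000. Bound = H(Pe) + Pe*log2(M-1) = 0.086218 + 0.020056 + 0.014000 = 0.1203

0.1203 bits


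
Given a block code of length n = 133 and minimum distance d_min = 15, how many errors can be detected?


Detection capability = d_min - 1 = 15 - 1 = 14

14 errors


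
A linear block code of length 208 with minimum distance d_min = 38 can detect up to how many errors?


Detection capability = d_min - 1 = 38 - 1 = 37

37 errors


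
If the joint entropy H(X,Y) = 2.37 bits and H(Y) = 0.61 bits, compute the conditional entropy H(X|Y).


H(X|Y) = H(X,Y) - H(Y) = 2.37 - 0.61 = 1.76

1.76 bits


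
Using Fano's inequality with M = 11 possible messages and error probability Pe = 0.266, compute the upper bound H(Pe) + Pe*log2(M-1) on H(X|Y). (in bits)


H(Pe) = -Pe*log2(Pe) - (1-Pe)*log2(1-Pe) = -0.266*log2(0.266) - 0.734*log2(0.734) = 0.508193 + 0.327473 = 0.8357. Pe*log2(M-1) = 0.266*log2(10) = 0.883633. Bound = H(Pe) + Pe*log2(M-1) = 0.508193 + 0.327473 + 0.883633 = 1.7193

1.7193 bits


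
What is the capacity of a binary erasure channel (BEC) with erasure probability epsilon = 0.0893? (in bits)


C = 1 - epsilon = 1 - 0.0893 = 0.9107

0.9107 bits


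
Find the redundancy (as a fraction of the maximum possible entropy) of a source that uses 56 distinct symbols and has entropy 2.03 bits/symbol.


H_max = log2(K) = log2(56) = 5.8074 bits/symbol. Redundancy = 1 - H/H_max = 1 - 2.03/5.8074 = 1 - 0.3496 = 0.6504

0.6504


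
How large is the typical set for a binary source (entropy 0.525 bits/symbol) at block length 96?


log2|A_typical| = nH = 96 * 0.525 = 50.4, so |A_typical| ~ 2^50.4 = 1.486e+15

1.486e+15


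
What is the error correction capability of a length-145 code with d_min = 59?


Correction capability = floor((d-1)/2) = floor((59-1)/2) = 29

29 errors


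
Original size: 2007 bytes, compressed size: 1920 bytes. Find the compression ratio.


Ratio = original / compressed = 2007 / 1920 = 1.0453

1.0453


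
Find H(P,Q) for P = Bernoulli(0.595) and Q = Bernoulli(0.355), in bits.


H(P,Q) = -p*log2(q) - (1-p)*log2(1-q). -0.595*log2(0.355) = 0.888995; -0.405*log2(0.645) = 0.256215. H(P,Q) = 0.888995 + 0.256215 = 1.1452

1.1452 bits


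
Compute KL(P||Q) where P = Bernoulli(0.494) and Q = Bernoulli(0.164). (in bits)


KL = p*log2(p/q) + (1-p)*log2((1-p)/(1-q)) = 0.494*log2(0.494/0.164) + 0.506*log2(0.506/0.836) = 0.4193

0.4193 bits


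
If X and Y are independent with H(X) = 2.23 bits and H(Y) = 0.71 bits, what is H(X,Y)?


For independent variables, H(X,Y) = H(X) + H(Y) = 2.23 + 0.71 = 2.94

2.94 bits


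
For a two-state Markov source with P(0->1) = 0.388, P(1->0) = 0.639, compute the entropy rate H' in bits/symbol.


Stationary distribution: pi_0 = p10/(p01+p10) = 0.6222, pi_1 = 0.3778. Entropy rate H' = pi_0*H(p01) + pi_1*H(p10) = 0.6222*0.9635 + 0.3778*0.9435 = 0.9559

0.9559 bits/symbol


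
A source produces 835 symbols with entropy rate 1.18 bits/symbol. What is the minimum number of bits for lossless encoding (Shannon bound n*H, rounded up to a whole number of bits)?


Minimum bits >= n * H = 835 * 1.18 = 985.3, rounded up to a whole number of bits = 986

986 bits


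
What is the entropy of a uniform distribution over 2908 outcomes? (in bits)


H = log2(n) = log2(2908) = 11.5058

11.5058 bits


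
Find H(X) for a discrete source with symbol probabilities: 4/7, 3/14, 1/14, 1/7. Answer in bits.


H = -sum(p_i * log2(p_i)). Terms: -(4/7)*log2(4/7) = 0.461346; -(3/14)*log2(3/14) = 0.476227; -(1/14)*log2(1/14) = 0.271954; -(1/7)*log2(1/7) = 0.401051. H = 0.461346 + 0.476227 + 0.271954 + 0.401051 = 1.6106

1.6106 bits


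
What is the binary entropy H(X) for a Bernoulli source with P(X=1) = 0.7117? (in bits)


H = -p*log2(p) - (1-p)*log2(1-p). -0.7117*log2(0.7117) = 0.349202; -0.2883*log2(0.2883) = 0.517313. H = 0.349202 + 0.517313 = 0.8665

0.8665 bits


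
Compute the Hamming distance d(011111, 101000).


Count differing positions: ^ ^ . ^ ^ ^ = 5 differences

5


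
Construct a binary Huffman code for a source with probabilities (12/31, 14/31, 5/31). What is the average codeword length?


Huffman construction (repeatedly merge the two least-probable nodes; each merge adds 1 bit to every symbol beneath it): 5/31 + 12/31 = 17/31; 14/31 + 17/31 = 1. Resulting codeword lengths (in the order the probabilities were given): (2, 1, 2). L_avg = sum(p_i * l_i) = 12/31*2 + 14/31*1 + 5/31*2 = 48/31 = 1.5484

1.5484 bits


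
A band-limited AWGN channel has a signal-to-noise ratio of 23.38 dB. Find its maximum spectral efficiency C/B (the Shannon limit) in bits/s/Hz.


SNR_linear = 10^(23.38/10) = 217.771; C/B = log2(1 + SNR_linear) = log2(1 + 217.771) = 7.7733

7.7733 bits/s/Hz


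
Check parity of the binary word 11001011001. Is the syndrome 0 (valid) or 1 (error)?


Syndrome = XOR of all bits = 1 XOR 1 XOR 0 XOR 0 XOR 1 XOR 0 XOR 1 XOR 1 XOR 0 XOR 0 XOR 1 = 0

0


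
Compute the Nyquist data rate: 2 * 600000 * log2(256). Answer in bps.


Rate = 2 * B * log2(M) = 2 * 600000 * 8.0 = 9600000.0

9600000.0 bps


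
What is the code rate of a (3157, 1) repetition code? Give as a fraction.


Rate = k/n = 1/3157

1/3157


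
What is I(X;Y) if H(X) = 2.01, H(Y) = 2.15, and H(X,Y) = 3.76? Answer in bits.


I(X;Y) = H(X) + H(Y) - H(X,Y) = 2.01 + 2.15 - 3.76 = 0.4

0.4 bits


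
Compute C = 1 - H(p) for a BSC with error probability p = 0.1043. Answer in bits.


H(p) = -p*log2(p) - (1-p)*log2(1-p) = -0.1043*log2(0.1043) - 0.8957*log2(0.8957) = 0.340142 + 0.142338 = 0.4825. C = 1 - H(p) = 1 - 0.4825 = 0.5175

0.5175 bits


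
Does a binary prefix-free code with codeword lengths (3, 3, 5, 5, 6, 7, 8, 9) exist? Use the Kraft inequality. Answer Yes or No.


Kraft sum = sum(2^(-l_i)) = 0.3418, need <= 1. Result: satisfied (a binary prefix-free code with these lengths exists)

Yes


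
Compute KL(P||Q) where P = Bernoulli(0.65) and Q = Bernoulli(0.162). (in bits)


KL = p*log2(p/q) + (1-p)*log2((1-p)/(1-q)) = 0.65*log2(0.65/0.162) + 0.35*log2(0.35/0.838) = 0.862

0.862 bits


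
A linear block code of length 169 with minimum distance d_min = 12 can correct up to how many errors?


Correction capability = floor((d-1)/2) = floor((12-1)/2) = 5

5 errors


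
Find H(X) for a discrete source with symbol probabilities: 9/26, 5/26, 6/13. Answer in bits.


H = -sum(p_i * log2(p_i)). Terms: -(9/26)*log2(9/26) = 0.529794; -(5/26)*log2(5/26) = 0.457406; -(6/13)*log2(6/13) = 0.514836. H = 0.529794 + 0.457406 + 0.514836 = 1.502

1.502 bits


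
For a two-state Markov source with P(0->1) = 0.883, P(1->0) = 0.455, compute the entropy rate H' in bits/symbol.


Stationary distribution: pi_0 = p10/(p01+p10) = 0.3401, pi_1 = 0.6599. Entropy rate H' = pi_0*H(p01) + pi_1*H(p10) = 0.3401*0.5207 + 0.6599*0.9941 = 0.8331

0.8331 bits/symbol


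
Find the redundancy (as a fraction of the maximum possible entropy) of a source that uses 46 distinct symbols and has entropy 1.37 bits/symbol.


H_max = log2(K) = log2(46) = 5.5236 bits/symbol. Redundancy = 1 - H/H_max = 1 - 1.37/5.5236 = 1 - 0.248 = 0.752

0.752


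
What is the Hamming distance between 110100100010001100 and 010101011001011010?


Count differing positions: ^ . . . . ^ ^ ^ ^ . ^ ^ . ^ . ^ ^ . = 10 differences

10


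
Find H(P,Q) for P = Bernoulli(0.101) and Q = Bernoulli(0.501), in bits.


H(P,Q) = -p*log2(q) - (1-p)*log2(1-q). -0.101*log2(0.501) = 0.100709; -0.899*log2(0.499) = 0.901597. H(P,Q) = 0.100709 + 0.901597 = 1.0023

1.0023 bits


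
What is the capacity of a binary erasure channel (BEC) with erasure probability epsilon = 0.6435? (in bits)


C = 1 - epsilon = 1 - 0.6435 = 0.3565

0.3565 bits


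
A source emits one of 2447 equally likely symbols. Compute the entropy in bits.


H = log2(n) = log2(2447) = 11.2568

11.2568 bits


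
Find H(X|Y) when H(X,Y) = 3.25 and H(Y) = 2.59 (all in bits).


H(X|Y) = H(X,Y) - H(Y) = 3.25 - 2.59 = 0.66

0.66 bits


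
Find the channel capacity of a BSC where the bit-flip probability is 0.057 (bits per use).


H(p) = -p*log2(p) - (1-p)*log2(1-p) = -0.057*log2(0.057) - 0.943*log2(0.943) = 0.235575 + 0.079844 = 0.3154. C = 1 - H(p) = 1 - 0.3154 = 0.6846

0.6846 bits


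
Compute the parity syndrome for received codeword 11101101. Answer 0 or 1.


Syndrome = XOR of all bits = 1 XOR 1 XOR 1 XOR 0 XOR 1 XOR 1 XOR 0 XOR 1 = 0

0


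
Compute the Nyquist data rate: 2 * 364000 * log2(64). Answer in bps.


Rate = 2 * B * log2(M) = 2 * 364000 * 6.0 = 4368000.0

4368000.0 bps


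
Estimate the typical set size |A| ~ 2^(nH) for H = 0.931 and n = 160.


log2|A_typical| = nH = 160 * 0.931 = 148.96, so |A_typical| ~ 2^148.96 = 6.941e+44

6.941e+44


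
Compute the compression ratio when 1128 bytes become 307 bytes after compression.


Ratio = original / compressed = 1128 / 307 = 3.6743

3.6743


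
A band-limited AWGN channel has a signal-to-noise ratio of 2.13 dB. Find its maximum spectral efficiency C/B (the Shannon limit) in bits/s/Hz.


SNR_linear = 10^(2.13/10) = 1.6331; C/B = log2(1 + SNR_linear) = log2(1 + 1.6331) = 1.3967

1.3967 bits/s/Hz


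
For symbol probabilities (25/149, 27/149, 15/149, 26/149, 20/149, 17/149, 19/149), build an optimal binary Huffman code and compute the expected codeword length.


Huffman construction (repeatedly merge the two least-probable nodes; each merge adds 1 bit to every symbol beneath it): 15/149 + 17/149 = 32/149; 19/149 + 20/149 = 39/149; 25/149 + 26/149 = 51/149; 27/149 + 32/149 = 59/149; 39/149 + 51/149 = 90/149; 59/149 + 90/149 = 1. Resulting codeword lengths (in the order the probabilities were given): (3, 2, 3, 3, 3, 3, 3). L_avg = sum(p_i * l_i) = 25/149*3 + 27/149*2 + 15/149*3 + 26/149*3 + 20/149*3 + 17/149*3 + 19/149*3 = 420/149 = 2.8188

2.8188 bits


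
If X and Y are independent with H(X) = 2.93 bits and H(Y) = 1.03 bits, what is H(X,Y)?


For independent variables, H(X,Y) = H(X) + H(Y) = 2.93 + 1.03 = 3.96

3.96 bits


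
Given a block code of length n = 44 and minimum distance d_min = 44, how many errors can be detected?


Detection capability = d_min - 1 = 44 - 1 = 43

43 errors


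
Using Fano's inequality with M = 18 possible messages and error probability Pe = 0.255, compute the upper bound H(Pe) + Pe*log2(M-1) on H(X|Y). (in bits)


H(Pe) = -Pe*log2(Pe) - (1-Pe)*log2(1-Pe) = -0.255*log2(0.255) - 0.745*log2(0.745) = 0.502715 + 0.316392 = 0.8191. Pe*log2(M-1) = 0.255*log2(17) = 1.042303. Bound = H(Pe) + Pe*log2(M-1) = 0.502715 + 0.316392 + 1.042303 = 1.8614

1.8614 bits


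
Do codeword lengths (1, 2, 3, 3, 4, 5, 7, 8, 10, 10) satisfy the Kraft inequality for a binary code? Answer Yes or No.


Kraft sum = sum(2^(-l_i)) = 1.1074, need <= 1. Result: violated (a binary prefix-free code with these lengths cannot exist)

No


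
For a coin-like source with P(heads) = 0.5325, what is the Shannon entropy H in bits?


H = -p*log2(p) - (1-p)*log2(1-p). -0.5325*log2(0.5325) = 0.484121; -0.4675*log2(0.4675) = 0.512830. H = 0.484121 + 0.512830 = 0.997

0.997 bits


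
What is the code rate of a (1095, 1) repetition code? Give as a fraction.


Rate = k/n = 1/1095

1/1095


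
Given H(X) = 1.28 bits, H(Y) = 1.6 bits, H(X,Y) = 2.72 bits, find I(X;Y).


I(X;Y) = H(X) + H(Y) - H(X,Y) = 1.28 + 1.6 - 2.72 = 0.16

0.16 bits


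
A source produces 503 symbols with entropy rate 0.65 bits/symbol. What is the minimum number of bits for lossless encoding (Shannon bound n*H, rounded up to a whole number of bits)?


Minimum bits >= n * H = 503 * 0.65 = 326.95, rounded up to a whole number of bits = 327

327 bits


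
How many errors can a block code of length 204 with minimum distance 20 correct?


Correction capability = floor((d-1)/2) = floor((20-1)/2) = 9

9 errors


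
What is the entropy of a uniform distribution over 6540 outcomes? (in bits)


H = log2(n) = log2(6540) = 12.6751

12.6751 bits


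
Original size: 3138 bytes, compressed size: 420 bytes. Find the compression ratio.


Ratio = original / compressed = 3138 / 420 = 7.4714

7.4714


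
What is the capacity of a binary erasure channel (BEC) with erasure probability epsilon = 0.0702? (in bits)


C = 1 - epsilon = 1 - 0.0702 = 0.9298

0.9298 bits


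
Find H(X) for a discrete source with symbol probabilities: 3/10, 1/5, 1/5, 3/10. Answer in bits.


H = -sum(p_i * log2(p_i)). Terms: -(3/10)*log2(3/10) = 0.521090; -(1/5)*log2(1/5) = 0.464386; -(1/5)*log2(1/5) = 0.464386; -(3/10)*log2(3/10) = 0.521090. H = 0.521090 + 0.464386 + 0.464386 + 0.521090 = 1.971

1.971 bits


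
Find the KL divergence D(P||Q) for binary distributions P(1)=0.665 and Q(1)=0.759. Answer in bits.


KL = p*log2(p/q) + (1-p)*log2((1-p)/(1-q)) = 0.665*log2(0.665/0.759) + 0.335*log2(0.335/0.241) = 0.0323

0.0323 bits


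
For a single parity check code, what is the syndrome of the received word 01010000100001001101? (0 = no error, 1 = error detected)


Syndrome = XOR of all bits = 0 XOR 1 XOR 0 XOR 1 XOR 0 XOR 0 XOR 0 XOR 0 XOR 1 XOR 0 XOR 0 XOR 0 XOR 0 XOR 1 XOR 0 XOR 0 XOR 1 XOR 1 XOR 0 XOR 1 = 1

1


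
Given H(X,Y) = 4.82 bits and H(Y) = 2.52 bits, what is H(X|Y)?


H(X|Y) = H(X,Y) - H(Y) = 4.82 - 2.52 = 2.3

2.3 bits


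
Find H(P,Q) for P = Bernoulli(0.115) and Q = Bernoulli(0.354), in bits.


H(P,Q) = -p*log2(q) - (1-p)*log2(1-q). -0.115*log2(0.354) = 0.172291; -0.885*log2(0.646) = 0.557899. H(P,Q) = 0.172291 + 0.557899 = 0.7302

0.7302 bits


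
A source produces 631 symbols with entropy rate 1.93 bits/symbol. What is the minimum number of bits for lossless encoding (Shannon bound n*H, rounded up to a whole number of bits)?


Minimum bits >= n * H = 631 * 1.93 = 1217.83, rounded up to a whole number of bits = 1218

1218 bits


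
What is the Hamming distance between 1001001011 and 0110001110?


Count differing positions: ^ ^ ^ ^ . . . ^ . ^ = 6 differences

6


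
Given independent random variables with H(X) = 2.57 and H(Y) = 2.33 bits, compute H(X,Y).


For independent variables, H(X,Y) = H(X) + H(Y) = 2.57 + 2.33 = 4.9

4.9 bits


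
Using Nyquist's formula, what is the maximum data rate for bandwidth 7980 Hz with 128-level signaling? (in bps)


Rate = 2 * B * log2(M) = 2 * 7980 * 7.0 = 111720.0

111720.0 bps


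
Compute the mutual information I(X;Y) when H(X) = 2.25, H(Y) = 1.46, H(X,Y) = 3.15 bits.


I(X;Y) = H(X) + H(Y) - H(X,Y) = 2.25 + 1.46 - 3.15 = 0.56

0.56 bits


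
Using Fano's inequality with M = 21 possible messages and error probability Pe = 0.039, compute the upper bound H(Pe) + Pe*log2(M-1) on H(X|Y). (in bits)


H(Pe) = -Pe*log2(Pe) - (1-Pe)*log2(1-Pe) = -0.039*log2(0.039) - 0.961*log2(0.961) = 0.182535 + 0.055153 = 0.2377. Pe*log2(M-1) = 0.039*log2(20) = 0.168555. Bound = H(Pe) + Pe*log2(M-1) = 0.182535 + 0.055153 + 0.168555 = 0.4062

0.4062 bits


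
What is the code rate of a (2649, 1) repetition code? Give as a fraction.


Rate = k/n = 1/2649

1/2649


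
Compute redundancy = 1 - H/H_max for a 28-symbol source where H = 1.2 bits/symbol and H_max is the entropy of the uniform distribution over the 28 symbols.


H_max = log2(K) = log2(28) = 4.8074 bits/symbol. Redundancy = 1 - H/H_max = 1 - 1.2/4.8074 = 1 - 0.2496 = 0.7504

0.7504


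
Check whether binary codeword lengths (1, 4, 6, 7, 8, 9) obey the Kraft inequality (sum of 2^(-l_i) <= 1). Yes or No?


Kraft sum = sum(2^(-l_i)) = 0.5918, need <= 1. Result: satisfied (a binary prefix-free code with these lengths exists)

Yes


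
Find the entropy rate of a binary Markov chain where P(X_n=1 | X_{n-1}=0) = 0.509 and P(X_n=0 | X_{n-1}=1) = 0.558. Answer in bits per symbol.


Stationary distribution: pi_0 = p10/(p01+p10) = 0.523, pi_1 = 0.477. Entropy rate H' = pi_0*H(p01) + pi_1*H(p10) = 0.523*0.9998 + 0.477*0.9903 = 0.9952

0.9952 bits/symbol


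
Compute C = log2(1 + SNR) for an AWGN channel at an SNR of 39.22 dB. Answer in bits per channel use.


SNR_linear = 10^(39.22/10) = 8356.0302; C = log2(1 + SNR_linear) = log2(1 + 8356.0302) = 13.0288

13.0288 bits/channel use


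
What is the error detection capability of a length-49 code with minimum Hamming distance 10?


Detection capability = d_min - 1 = 10 - 1 = 9

9 errors


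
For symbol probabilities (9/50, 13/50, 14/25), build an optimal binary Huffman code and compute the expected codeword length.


Huffman construction (repeatedly merge the two least-probable nodes; each merge adds 1 bit to every symbol beneath it): 9/50 + 13/50 = 11/25; 11/25 + 14/25 = 1. Resulting codeword lengths (in the order the probabilities were given): (2, 2, 1). L_avg = sum(p_i * l_i) = 9/50*2 + 13/50*2 + 14/25*1 = 36/25 = 1.44

1.44 bits


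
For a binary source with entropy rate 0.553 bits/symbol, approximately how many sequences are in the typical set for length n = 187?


log2|A_typical| = nH = 187 * 0.553 = 103.411, so |A_typical| ~ 2^103.411 = 1.348e+31

1.348e+31


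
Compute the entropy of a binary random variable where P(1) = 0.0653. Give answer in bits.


H = -p*log2(p) - (1-p)*log2(1-p). -0.0653*log2(0.0653) = 0.257071; -0.9347*log2(0.9347) = 0.091063. H = 0.257071 + 0.091063 = 0.3481

0.3481 bits


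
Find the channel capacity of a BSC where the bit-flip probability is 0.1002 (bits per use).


H(p) = -p*log2(p) - (1-p)*log2(1-p) = -0.1002*log2(0.1002) - 0.8998*log2(0.8998) = 0.332568 + 0.137061 = 0.4696. C = 1 - H(p) = 1 - 0.4696 = 0.5304

0.5304 bits


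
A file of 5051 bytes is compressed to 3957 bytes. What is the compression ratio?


Ratio = original / compressed = 5051 / 3957 = 1.2765

1.2765


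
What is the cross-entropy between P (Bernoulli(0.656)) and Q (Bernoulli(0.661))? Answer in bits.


H(P,Q) = -p*log2(q) - (1-p)*log2(1-q). -0.656*log2(0.661) = 0.391814; -0.344*log2(0.339) = 0.536861. H(P,Q) = 0.391814 + 0.536861 = 0.9287

0.9287 bits


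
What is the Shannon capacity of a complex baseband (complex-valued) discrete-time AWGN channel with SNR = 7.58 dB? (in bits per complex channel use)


SNR_linear = 10^(7.58/10) = 5.728; C = log2(1 + SNR_linear) = log2(1 + 5.728) = 2.7502

2.7502 bits/channel use


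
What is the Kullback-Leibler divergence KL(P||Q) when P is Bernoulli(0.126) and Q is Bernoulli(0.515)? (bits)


KL = p*log2(p/q) + (1-p)*log2((1-p)/(1-q)) = 0.126*log2(0.126/0.515) + 0.874*log2(0.874/0.485) = 0.4867

0.4867 bits


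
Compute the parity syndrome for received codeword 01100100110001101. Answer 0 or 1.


Syndrome = XOR of all bits = 0 XOR 1 XOR 1 XOR 0 XOR 0 XOR 1 XOR 0 XOR 0 XOR 1 XOR 1 XOR 0 XOR 0 XOR 0 XOR 1 XOR 1 XOR 0 XOR 1 = 0

0


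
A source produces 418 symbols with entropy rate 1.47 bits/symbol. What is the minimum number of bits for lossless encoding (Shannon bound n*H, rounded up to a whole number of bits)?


Minimum bits >= n * H = 418 * 1.47 = 614.46, rounded up to a whole number of bits = 615

615 bits


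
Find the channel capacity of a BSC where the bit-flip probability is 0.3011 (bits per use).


H(p) = -p*log2(p) - (1-p)*log2(1-p) = -0.3011*log2(0.3011) - 0.6989*log2(0.6989) = 0.521410 + 0.361221 = 0.8826. C = 1 - H(p) = 1 - 0.8826 = 0.1174

0.1174 bits


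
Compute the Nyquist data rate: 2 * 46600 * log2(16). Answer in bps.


Rate = 2 * B * log2(M) = 2 * 46600 * 4.0 = 372800.0

372800.0 bps


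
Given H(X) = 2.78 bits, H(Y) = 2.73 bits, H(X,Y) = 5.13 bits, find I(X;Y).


I(X;Y) = H(X) + H(Y) - H(X,Y) = 2.78 + 2.73 - 5.13 = 0.38

0.38 bits


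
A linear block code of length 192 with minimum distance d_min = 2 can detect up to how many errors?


Detection capability = d_min - 1 = 2 - 1 = 1

1 errors


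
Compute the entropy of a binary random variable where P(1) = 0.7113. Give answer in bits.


H = -p*log2(p) - (1-p)*log2(1-p). -0.7113*log2(0.7113) = 0.349583; -0.2887*log2(0.2887) = 0.517453. H = 0.349583 + 0.517453 = 0.867

0.867 bits


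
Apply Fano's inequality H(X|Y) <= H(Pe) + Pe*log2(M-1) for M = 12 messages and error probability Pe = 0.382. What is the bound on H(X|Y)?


H(Pe) = -Pe*log2(Pe) - (1-Pe)*log2(1-Pe) = -0.382*log2(0.382) - 0.618*log2(0.618) = 0.530352 + 0.429091 = 0.9594. Pe*log2(M-1) = 0.382*log2(11) = 1.321503. Bound = H(Pe) + Pe*log2(M-1) = 0.530352 + 0.429091 + 1.321503 = 2.2809

2.2809 bits


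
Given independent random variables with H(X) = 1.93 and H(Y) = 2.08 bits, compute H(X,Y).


For independent variables, H(X,Y) = H(X) + H(Y) = 1.93 + 2.08 = 4.01

4.01 bits


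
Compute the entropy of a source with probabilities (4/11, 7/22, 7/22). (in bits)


H = -sum(p_i * log2(p_i)). Terms: -(4/11)*log2(4/11) = 0.530702; -(7/22)*log2(7/22) = 0.525661; -(7/22)*log2(7/22) = 0.525661. H = 0.530702 + 0.525661 + 0.525661 = 1.582

1.582 bits


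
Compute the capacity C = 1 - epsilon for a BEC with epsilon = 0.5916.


C = 1 - epsilon = 1 - 0.5916 = 0.4084

0.4084 bits


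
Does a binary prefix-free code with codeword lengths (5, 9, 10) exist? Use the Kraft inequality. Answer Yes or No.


Kraft sum = sum(2^(-l_i)) = 0.0342, need <= 1. Result: satisfied (a binary prefix-free code with these lengths exists)

Yes


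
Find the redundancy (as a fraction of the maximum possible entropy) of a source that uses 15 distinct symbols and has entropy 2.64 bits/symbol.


H_max = log2(K) = log2(15) = 3.9069 bits/symbol. Redundancy = 1 - H/H_max = 1 - 2.64/3.9069 = 1 - 0.6757 = 0.3243

0.3243


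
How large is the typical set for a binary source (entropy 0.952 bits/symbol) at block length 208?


log2|A_typical| = nH = 208 * 0.952 = 198.016, so |A_typical| ~ 2^198.016 = 4.062e+59

4.062e+59


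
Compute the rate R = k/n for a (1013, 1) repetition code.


Rate = k/n = 1/1013

1/1013


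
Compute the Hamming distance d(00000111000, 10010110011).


Count differing positions: ^ . . ^ . . . ^ . ^ ^ = 5 differences

5


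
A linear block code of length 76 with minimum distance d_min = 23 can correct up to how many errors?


Correction capability = floor((d-1)/2) = floor((23-1)/2) = 11

11 errors


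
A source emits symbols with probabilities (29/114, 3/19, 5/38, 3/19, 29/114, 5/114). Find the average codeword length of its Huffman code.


Huffman construction (repeatedly merge the two least-probable nodes; each merge adds 1 bit to every symbol beneath it): 5/114 + 5/38 = 10/57; 3/19 + 3/19 = 6/19; 10/57 + 29/114 = 49/114; 29/114 + 6/19 = 65/114; 49/114 + 65/114 = 1. Resulting codeword lengths (in the order the probabilities were given): (2, 3, 3, 3, 2, 3). L_avg = sum(p_i * l_i) = 29/114*2 + 3/19*3 + 5/38*3 + 3/19*3 + 29/114*2 + 5/114*3 = 142/57 = 2.4912

2.4912 bits


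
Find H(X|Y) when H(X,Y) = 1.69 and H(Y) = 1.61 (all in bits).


H(X|Y) = H(X,Y) - H(Y) = 1.69 - 1.61 = 0.08

0.08 bits


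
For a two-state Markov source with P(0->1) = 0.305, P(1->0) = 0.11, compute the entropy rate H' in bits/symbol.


Stationary distribution: pi_0 = p10/(p01+p10) = 0.2651, pi_1 = 0.7349. Entropy rate H' = pi_0*H(p01) + pi_1*H(p10) = 0.2651*0.8873 + 0.7349*0.4999 = 0.6026

0.6026 bits/symbol


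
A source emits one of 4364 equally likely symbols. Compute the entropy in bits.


H = log2(n) = log2(4364) = 12.0914

12.0914 bits


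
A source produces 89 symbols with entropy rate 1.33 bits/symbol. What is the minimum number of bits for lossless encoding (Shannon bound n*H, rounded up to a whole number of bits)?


Minimum bits >= n * H = 89 * 1.33 = 118.37, rounded up to a whole number of bits = 119

119 bits


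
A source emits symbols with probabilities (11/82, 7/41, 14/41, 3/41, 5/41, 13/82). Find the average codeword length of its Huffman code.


Huffman construction (repeatedly merge the two least-probable nodes; each merge adds 1 bit to every symbol beneath it): 3/41 + 5/41 = 8/41; 11/82 + 13/82 = 12/41; 7/41 + 8/41 = 15/41; 12/41 + 14/41 = 26/41; 15/41 + 26/41 = 1. Resulting codeword lengths (in the order the probabilities were given): (3, 2, 2, 3, 3, 3). L_avg = sum(p_i * l_i) = 11/82*3 + 7/41*2 + 14/41*2 + 3/41*3 + 5/41*3 + 13/82*3 = 102/41 = 2.4878

2.4878 bits


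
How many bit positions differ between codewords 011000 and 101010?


Count differing positions: ^ ^ . . ^ . = 3 differences

3


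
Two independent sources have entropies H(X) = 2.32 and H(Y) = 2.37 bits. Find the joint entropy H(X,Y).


For independent variables, H(X,Y) = H(X) + H(Y) = 2.32 + 2.37 = 4.69

4.69 bits


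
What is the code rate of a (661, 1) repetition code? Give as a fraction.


Rate = k/n = 1/661

1/661


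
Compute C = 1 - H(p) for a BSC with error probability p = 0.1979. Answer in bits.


H(p) = -p*log2(p) - (1-p)*log2(1-p) = -0.1979*log2(0.1979) - 0.8021*log2(0.8021) = 0.462523 + 0.255185 = 0.7177. C = 1 - H(p) = 1 - 0.7177 = 0.2823

0.2823 bits


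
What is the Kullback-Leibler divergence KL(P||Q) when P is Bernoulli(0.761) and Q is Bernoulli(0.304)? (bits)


KL = p*log2(p/q) + (1-p)*log2((1-p)/(1-q)) = 0.761*log2(0.761/0.304) + 0.239*log2(0.239/0.696) = 0.6389

0.6389 bits


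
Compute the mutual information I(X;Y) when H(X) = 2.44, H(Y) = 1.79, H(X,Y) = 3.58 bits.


I(X;Y) = H(X) + H(Y) - H(X,Y) = 2.44 + 1.79 - 3.58 = 0.65

0.65 bits


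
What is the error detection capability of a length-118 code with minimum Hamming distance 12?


Detection capability = d_min - 1 = 12 - 1 = 11

11 errors


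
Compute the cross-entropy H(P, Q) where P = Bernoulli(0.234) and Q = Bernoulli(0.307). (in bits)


H(P,Q) = -p*log2(q) - (1-p)*log2(1-q). -0.234*log2(0.307) = 0.398663; -0.766*log2(0.693) = 0.405270. H(P,Q) = 0.398663 + 0.405270 = 0.8039

0.8039 bits


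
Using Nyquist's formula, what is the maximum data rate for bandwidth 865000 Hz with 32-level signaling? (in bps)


Rate = 2 * B * log2(M) = 2 * 865000 * 5.0 = 8650000.0

8650000.0 bps


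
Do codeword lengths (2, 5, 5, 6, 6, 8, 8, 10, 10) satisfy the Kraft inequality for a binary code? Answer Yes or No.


Kraft sum = sum(2^(-l_i)) = 0.3535, need <= 1. Result: satisfied (a binary prefix-free code with these lengths exists)

Yes


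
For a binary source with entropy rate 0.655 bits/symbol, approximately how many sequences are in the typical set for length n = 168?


log2|A_typical| = nH = 168 * 0.655 = 110.04, so |A_typical| ~ 2^110.04 = 1.335e+33

1.335e+33


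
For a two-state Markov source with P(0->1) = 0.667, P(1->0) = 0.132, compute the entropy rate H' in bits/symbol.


Stationary distribution: pi_0 = p10/(p01+p10) = 0.1652, pi_1 = 0.8348. Entropy rate H' = pi_0*H(p01) + pi_1*H(p10) = 0.1652*0.918 + 0.8348*0.5629 = 0.6216

0.6216 bits/symbol


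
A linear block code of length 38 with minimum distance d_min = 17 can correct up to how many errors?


Correction capability = floor((d-1)/2) = floor((17-1)/2) = 8

8 errors


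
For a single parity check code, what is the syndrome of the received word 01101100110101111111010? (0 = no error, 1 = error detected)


Syndrome = XOR of all bits = 0 XOR 1 XOR 1 XOR 0 XOR 1 XOR 1 XOR 0 XOR 0 XOR 1 XOR 1 XOR 0 XOR 1 XOR 0 XOR 1 XOR 1 XOR 1 XOR 1 XOR 1 XOR 1 XOR 1 XOR 0 XOR 1 XOR 0 = 1

1


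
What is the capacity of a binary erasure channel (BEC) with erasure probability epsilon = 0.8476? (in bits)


C = 1 - epsilon = 1 - 0.8476 = 0.1524

0.1524 bits


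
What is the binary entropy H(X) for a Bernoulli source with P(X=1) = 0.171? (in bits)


H = -p*log2(p) - (1-p)*log2(1-p). -0.171*log2(0.171) = 0.435696; -0.829*log2(0.829) = 0.224291. H = 0.435696 + 0.224291 = 0.66

0.66 bits


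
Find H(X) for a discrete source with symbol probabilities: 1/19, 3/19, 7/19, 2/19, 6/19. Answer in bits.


H = -sum(p_i * log2(p_i)). Terms: -(1/19)*log2(1/19) = 0.223575; -(3/19)*log2(3/19) = 0.420468; -(7/19)*log2(7/19) = 0.530737; -(2/19)*log2(2/19) = 0.341887; -(6/19)*log2(6/19) = 0.525147. H = 0.223575 + 0.420468 + 0.530737 + 0.341887 + 0.525147 = 2.0418

2.0418 bits


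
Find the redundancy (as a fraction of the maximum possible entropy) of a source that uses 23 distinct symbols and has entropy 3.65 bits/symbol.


H_max = log2(K) = log2(23) = 4.5236 bits/symbol. Redundancy = 1 - H/H_max = 1 - 3.65/4.5236 = 1 - 0.8069 = 0.1931

0.1931


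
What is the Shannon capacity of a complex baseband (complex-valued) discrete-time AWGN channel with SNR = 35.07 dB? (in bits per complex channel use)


SNR_linear = 10^(35.07/10) = 3213.6605; C = log2(1 + SNR_linear) = log2(1 + 3213.6605) = 11.6505

11.6505 bits/channel use


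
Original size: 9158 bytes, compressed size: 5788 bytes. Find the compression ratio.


Ratio = original / compressed = 9158 / 5788 = 1.5822

1.5822


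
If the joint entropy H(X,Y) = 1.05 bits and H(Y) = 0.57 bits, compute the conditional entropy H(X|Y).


H(X|Y) = H(X,Y) - H(Y) = 1.05 - 0.57 = 0.48

0.48 bits


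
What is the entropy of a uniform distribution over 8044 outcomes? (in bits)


H = log2(n) = log2(8044) = 12.9737

12.9737 bits


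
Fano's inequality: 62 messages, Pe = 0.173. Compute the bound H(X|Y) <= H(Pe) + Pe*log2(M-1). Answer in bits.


H(Pe) = -Pe*log2(Pe) - (1-Pe)*log2(1-Pe) = -0.173*log2(0.173) - 0.827*log2(0.827) = 0.437890 + 0.226632 = 0.6645. Pe*log2(M-1) = 0.173*log2(61) = 1.026018. Bound = H(Pe) + Pe*log2(M-1) = 0.437890 + 0.226632 + 1.026018 = 1.6905

1.6905 bits


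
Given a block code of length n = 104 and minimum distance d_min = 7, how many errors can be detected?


Detection capability = d_min - 1 = 7 - 1 = 6

6 errors


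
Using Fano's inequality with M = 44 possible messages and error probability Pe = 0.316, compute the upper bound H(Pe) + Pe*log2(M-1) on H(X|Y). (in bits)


H(Pe) = -Pe*log2(Pe) - (1-Pe)*log2(1-Pe) = -0.316*log2(0.316) - 0.684*log2(0.684) = 0.525193 + 0.374785 = 0.9. Pe*log2(M-1) = 0.316*log2(43) = 1.714700. Bound = H(Pe) + Pe*log2(M-1) = 0.525193 + 0.374785 + 1.714700 = 2.6147

2.6147 bits


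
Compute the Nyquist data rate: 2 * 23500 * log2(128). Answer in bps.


Rate = 2 * B * log2(M) = 2 * 23500 * 7.0 = 329000.0

329000.0 bps


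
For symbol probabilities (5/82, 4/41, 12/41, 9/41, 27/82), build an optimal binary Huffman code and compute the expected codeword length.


Huffman construction (repeatedly merge the two least-probable nodes; each merge adds 1 bit to every symbol beneath it): 5/82 + 4/41 = 13/82; 13/82 + 9/41 = 31/82; 12/41 + 27/82 = 51/82; 31/82 + 51/82 = 1. Resulting codeword lengths (in the order the probabilities were given): (3, 3, 2, 2, 2). L_avg = sum(p_i * l_i) = 5/82*3 + 4/41*3 + 12/41*2 + 9/41*2 + 27/82*2 = 177/82 = 2.1585

2.1585 bits


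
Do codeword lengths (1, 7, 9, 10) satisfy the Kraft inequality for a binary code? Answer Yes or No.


Kraft sum = sum(2^(-l_i)) = 0.5107, need <= 1. Result: satisfied (a binary prefix-free code with these lengths exists)

Yes


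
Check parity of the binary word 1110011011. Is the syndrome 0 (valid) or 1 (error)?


Syndrome = XOR of all bits = 1 XOR 1 XOR 1 XOR 0 XOR 0 XOR 1 XOR 1 XOR 0 XOR 1 XOR 1 = 1

1


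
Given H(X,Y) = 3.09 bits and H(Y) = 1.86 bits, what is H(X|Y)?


H(X|Y) = H(X,Y) - H(Y) = 3.09 - 1.86 = 1.23

1.23 bits


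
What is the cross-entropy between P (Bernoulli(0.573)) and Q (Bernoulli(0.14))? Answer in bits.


H(P,Q) = -p*log2(q) - (1-p)*log2(1-q). -0.573*log2(0.14) = 1.625315; -0.427*log2(0.86) = 0.092912. H(P,Q) = 1.625315 + 0.092912 = 1.7182

1.7182 bits


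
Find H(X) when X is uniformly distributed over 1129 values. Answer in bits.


H = log2(n) = log2(1129) = 10.1408

10.1408 bits


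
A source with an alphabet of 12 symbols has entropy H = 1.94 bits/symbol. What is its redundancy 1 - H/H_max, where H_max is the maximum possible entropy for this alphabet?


H_max = log2(K) = log2(12) = 3.585 bits/symbol. Redundancy = 1 - H/H_max = 1 - 1.94/3.585 = 1 - 0.5411 = 0.4589

0.4589


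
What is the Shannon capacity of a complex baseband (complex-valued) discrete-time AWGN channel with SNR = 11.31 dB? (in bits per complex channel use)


SNR_linear = 10^(11.31/10) = 13.5207; C = log2(1 + SNR_linear) = log2(1 + 13.5207) = 3.86

3.86 bits/channel use


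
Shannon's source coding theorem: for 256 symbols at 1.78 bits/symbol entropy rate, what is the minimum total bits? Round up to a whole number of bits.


Minimum bits >= n * H = 256 * 1.78 = 455.68, rounded up to a whole number of bits = 456

456 bits


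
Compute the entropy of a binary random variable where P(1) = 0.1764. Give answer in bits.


H = -p*log2(p) - (1-p)*log2(1-p). -0.1764*log2(0.1764) = 0.441543; -0.8236*log2(0.8236) = 0.230595. H = 0.441543 + 0.230595 = 0.6721

0.6721 bits


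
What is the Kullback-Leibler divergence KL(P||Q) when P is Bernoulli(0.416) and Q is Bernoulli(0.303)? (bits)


KL = p*log2(p/q) + (1-p)*log2((1-p)/(1-q)) = 0.416*log2(0.416/0.303) + 0.584*log2(0.584/0.697) = 0.0412

0.0412 bits


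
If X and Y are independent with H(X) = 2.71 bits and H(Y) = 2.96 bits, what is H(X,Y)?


For independent variables, H(X,Y) = H(X) + H(Y) = 2.71 + 2.96 = 5.67

5.67 bits


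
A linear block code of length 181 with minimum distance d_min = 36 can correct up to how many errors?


Correction capability = floor((d-1)/2) = floor((36-1)/2) = 17

17 errors


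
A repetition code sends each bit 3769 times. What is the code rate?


Rate = k/n = 1/3769

1/3769


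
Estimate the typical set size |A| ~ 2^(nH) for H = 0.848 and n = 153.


log2|A_typical| = nH = 153 * 0.848 = 129.744, so |A_typical| ~ 2^129.744 = 1.140e+39

1.140e+39


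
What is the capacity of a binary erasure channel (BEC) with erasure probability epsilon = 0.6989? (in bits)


C = 1 - epsilon = 1 - 0.6989 = 0.3011

0.3011 bits


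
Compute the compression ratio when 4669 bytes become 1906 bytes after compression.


Ratio = original / compressed = 4669 / 1906 = 2.4496

2.4496


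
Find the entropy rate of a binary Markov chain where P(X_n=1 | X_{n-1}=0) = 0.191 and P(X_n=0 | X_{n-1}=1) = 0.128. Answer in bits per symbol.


Stationary distribution: pi_0 = p10/(p01+p10) = 0.4013, pi_1 = 0.5987. Entropy rate H' = pi_0*H(p01) + pi_1*H(p10) = 0.4013*0.7036 + 0.5987*0.5519 = 0.6128

0.6128 bits/symbol


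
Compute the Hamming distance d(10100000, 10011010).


Count differing positions: . . ^ ^ ^ . ^ . = 4 differences

4
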